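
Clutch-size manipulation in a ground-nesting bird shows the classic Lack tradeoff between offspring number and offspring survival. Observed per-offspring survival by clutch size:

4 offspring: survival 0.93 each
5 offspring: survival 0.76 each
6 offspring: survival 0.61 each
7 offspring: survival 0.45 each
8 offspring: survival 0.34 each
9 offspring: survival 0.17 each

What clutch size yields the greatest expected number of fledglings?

Expected fledglings = c × s(c):
  c=4: 4 × 0.93 = 3.720
  c=5: 5 × 0.76 = 3.800
  c=6: 6 × 0.61 = 3.660
  c=7: 7 × 0.45 = 3.150
  c=8: 8 × 0.34 = 2.720
  c=9: 9 × 0.17 = 1.530
Maximum at c = 5 (3.800 fledglings).

5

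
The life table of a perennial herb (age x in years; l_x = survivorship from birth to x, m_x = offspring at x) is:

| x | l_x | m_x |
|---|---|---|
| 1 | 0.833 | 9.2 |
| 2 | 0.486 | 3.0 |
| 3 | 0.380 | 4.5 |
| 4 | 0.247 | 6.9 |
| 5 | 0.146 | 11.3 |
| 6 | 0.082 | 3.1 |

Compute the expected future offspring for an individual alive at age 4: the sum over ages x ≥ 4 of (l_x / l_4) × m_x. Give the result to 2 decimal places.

14.61

l_4 = 0.247. Conditional survival from age 4 to x is l_x / l_4.
  x=4: (0.247/0.247) × 6.9 = 6.9000
  x=5: (0.146/0.247) × 11.3 = 6.6794
  x=6: (0.082/0.247) × 3.1 = 1.0291
Sum = 6.9000 + 6.6794 + 1.0291 = 14.6085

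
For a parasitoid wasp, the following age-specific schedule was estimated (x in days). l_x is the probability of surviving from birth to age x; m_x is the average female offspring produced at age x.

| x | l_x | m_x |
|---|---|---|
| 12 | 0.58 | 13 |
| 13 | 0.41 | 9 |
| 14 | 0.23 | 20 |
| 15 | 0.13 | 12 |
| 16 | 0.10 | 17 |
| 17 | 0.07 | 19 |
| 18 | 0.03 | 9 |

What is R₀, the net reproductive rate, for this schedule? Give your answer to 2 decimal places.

20.69

R₀ = Σ l_x m_x:
  age 12: 0.58 × 13 = 7.5400
  age 13: 0.41 × 9 = 3.6900
  age 14: 0.23 × 20 = 4.6000
  age 15: 0.13 × 12 = 1.5600
  age 16: 0.10 × 17 = 1.7000
  age 17: 0.07 × 19 = 1.3300
  age 18: 0.03 × 9 = 0.2700
R₀ = 7.5400 + 3.6900 + 4.6000 + 1.5600 + 1.7000 + 1.3300 + 0.2700 = 20.6900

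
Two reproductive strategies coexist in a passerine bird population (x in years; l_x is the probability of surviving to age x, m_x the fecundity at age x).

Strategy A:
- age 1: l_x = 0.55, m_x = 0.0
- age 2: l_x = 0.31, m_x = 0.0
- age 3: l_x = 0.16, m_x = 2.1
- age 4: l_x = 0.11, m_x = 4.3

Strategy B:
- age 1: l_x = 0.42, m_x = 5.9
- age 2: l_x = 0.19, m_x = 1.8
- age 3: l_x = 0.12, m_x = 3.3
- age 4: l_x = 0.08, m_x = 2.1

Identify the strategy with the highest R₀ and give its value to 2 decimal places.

Strategy A: R₀ = 0.55×0.0 + 0.31×0.0 + 0.16×2.1 + 0.11×4.3 = 0.8090
Strategy B: R₀ = 0.42×5.9 + 0.19×1.8 + 0.12×3.3 + 0.08×2.1 = 3.3840
Highest R₀: strategy B with 3.3840.

3.38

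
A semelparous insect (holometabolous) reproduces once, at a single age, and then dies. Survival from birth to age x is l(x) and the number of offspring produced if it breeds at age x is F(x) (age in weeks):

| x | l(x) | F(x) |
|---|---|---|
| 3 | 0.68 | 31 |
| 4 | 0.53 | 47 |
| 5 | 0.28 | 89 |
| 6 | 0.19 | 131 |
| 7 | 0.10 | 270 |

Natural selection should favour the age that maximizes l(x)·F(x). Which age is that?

Expected offspring if breeding at age x = l(x) × F(x):
  age 3: 0.68 × 31 = 21.080
  age 4: 0.53 × 47 = 24.910
  age 5: 0.28 × 89 = 24.920
  age 6: 0.19 × 131 = 24.890
  age 7: 0.10 × 270 = 27.000
Maximum at age 7 (27.000).

7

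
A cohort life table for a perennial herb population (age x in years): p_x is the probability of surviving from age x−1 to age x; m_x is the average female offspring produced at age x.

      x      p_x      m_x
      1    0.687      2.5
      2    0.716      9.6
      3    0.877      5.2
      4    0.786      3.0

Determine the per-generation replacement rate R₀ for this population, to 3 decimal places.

9.700

Survivorship from birth: l_x = p_1·p_2·…·p_x.
  l_1 = 0.68700
  l_2 = 0.49189
  l_3 = 0.43139
  l_4 = 0.33907
R₀ = Σ l_x m_x:
  age 1: 0.68700 × 2.5 = 1.7175
  age 2: 0.49189 × 9.6 = 4.7221
  age 3: 0.43139 × 5.2 = 2.2432
  age 4: 0.33907 × 3.0 = 1.0172
R₀ = 1.7175 + 4.7221 + 2.2432 + 1.0172 = 9.7001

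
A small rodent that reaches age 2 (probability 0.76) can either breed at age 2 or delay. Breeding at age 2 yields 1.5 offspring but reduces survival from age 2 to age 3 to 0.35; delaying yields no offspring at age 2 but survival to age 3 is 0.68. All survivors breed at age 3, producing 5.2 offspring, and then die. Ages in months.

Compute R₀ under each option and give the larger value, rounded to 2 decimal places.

breed at age 2: R₀ = 0.76 × (1.5 + 0.35 × 5.2) = 0.76 × 3.3200 = 2.5232
delay to age 3: R₀ = 0.76 × (0.68 × 5.2) = 0.76 × 3.5360 = 2.6874
Higher: delay to age 3 (2.6874).

2.69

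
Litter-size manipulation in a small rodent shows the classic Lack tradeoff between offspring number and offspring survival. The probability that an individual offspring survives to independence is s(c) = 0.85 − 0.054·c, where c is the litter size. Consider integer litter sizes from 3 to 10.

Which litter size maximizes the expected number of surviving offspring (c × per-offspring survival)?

Expected surviving offspring = c × s(c):
  c=3: 3 × 0.688 = 2.064
  c=4: 4 × 0.634 = 2.536
  c=5: 5 × 0.580 = 2.900
  c=6: 6 × 0.526 = 3.156
  c=7: 7 × 0.472 = 3.304
  c=8: 8 × 0.418 = 3.344
  c=9: 9 × 0.364 = 3.276
  c=10: 10 × 0.310 = 3.100
Maximum at c = 8 (3.344 surviving offspring).

8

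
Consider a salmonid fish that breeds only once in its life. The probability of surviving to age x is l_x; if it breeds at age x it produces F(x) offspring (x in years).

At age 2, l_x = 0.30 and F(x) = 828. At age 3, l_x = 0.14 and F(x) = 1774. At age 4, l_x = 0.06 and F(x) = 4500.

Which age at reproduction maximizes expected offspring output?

Expected offspring if breeding at age x = l_x × F(x):
  age 2: 0.30 × 828 = 248.400
  age 3: 0.14 × 1774 = 248.360
  age 4: 0.06 × 4500 = 270.000
Maximum at age 4 (270.000).

4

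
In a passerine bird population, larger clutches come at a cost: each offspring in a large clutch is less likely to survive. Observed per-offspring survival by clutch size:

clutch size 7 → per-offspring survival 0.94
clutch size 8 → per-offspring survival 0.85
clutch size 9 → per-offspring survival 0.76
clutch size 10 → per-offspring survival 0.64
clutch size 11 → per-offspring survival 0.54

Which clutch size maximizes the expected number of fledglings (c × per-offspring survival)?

Expected fledglings = c × s(c):
  c=7: 7 × 0.94 = 6.580
  c=8: 8 × 0.85 = 6.800
  c=9: 9 × 0.76 = 6.840
  c=10: 10 × 0.64 = 6.400
  c=11: 11 × 0.54 = 5.940
Maximum at c = 9 (6.840 fledglings).

9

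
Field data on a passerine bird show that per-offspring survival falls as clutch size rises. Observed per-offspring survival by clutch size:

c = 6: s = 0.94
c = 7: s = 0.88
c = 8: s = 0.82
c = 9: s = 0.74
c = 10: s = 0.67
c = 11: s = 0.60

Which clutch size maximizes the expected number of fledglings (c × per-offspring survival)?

10

Expected fledglings = c × s(c):
  c=6: 6 × 0.94 = 5.640
  c=7: 7 × 0.88 = 6.160
  c=8: 8 × 0.82 = 6.560
  c=9: 9 × 0.74 = 6.660
  c=10: 10 × 0.67 = 6.700
  c=11: 11 × 0.60 = 6.600
Maximum at c = 10 (6.700 fledglings).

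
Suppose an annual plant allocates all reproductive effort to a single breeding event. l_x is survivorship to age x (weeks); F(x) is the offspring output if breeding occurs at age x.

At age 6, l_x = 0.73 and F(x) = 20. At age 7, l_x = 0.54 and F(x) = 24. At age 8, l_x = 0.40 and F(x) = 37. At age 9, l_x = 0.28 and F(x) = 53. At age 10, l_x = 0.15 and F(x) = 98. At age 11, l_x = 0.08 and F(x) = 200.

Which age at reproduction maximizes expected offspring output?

Expected offspring if breeding at age x = l_x × F(x):
  age 6: 0.73 × 20 = 14.600
  age 7: 0.54 × 24 = 12.960
  age 8: 0.40 × 37 = 14.800
  age 9: 0.28 × 53 = 14.840
  age 10: 0.15 × 98 = 14.700
  age 11: 0.08 × 200 = 16.000
Maximum at age 11 (16.000).

11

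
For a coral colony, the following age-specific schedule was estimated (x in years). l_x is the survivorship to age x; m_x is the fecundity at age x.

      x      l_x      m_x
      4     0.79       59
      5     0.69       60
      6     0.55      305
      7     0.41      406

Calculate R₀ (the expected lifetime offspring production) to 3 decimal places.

422.220

R₀ = Σ l_x m_x:
  age 4: 0.79 × 59 = 46.6100
  age 5: 0.69 × 60 = 41.4000
  age 6: 0.55 × 305 = 167.7500
  age 7: 0.41 × 406 = 166.4600
R₀ = 46.6100 + 41.4000 + 167.7500 + 166.4600 = 422.2200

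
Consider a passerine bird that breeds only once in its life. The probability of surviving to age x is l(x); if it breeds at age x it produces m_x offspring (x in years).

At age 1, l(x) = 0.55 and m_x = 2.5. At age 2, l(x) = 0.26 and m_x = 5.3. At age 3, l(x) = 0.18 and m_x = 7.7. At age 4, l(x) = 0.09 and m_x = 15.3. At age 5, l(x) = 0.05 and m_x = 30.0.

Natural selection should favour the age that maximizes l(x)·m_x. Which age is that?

Expected offspring if breeding at age x = l(x) × m_x:
  age 1: 0.55 × 2.5 = 1.375
  age 2: 0.26 × 5.3 = 1.378
  age 3: 0.18 × 7.7 = 1.386
  age 4: 0.09 × 15.3 = 1.377
  age 5: 0.05 × 30.0 = 1.500
Maximum at age 5 (1.500).

5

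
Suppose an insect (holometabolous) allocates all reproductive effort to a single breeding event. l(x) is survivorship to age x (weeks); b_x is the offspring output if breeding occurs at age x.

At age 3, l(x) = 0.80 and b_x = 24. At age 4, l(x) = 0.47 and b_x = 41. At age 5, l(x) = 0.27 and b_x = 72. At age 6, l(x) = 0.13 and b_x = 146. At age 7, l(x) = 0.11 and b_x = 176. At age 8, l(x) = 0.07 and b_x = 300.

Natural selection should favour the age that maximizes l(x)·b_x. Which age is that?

8

Expected offspring if breeding at age x = l(x) × b_x:
  age 3: 0.80 × 24 = 19.200
  age 4: 0.47 × 41 = 19.270
  age 5: 0.27 × 72 = 19.440
  age 6: 0.13 × 146 = 18.980
  age 7: 0.11 × 176 = 19.360
  age 8: 0.07 × 300 = 21.000
Maximum at age 8 (21.000).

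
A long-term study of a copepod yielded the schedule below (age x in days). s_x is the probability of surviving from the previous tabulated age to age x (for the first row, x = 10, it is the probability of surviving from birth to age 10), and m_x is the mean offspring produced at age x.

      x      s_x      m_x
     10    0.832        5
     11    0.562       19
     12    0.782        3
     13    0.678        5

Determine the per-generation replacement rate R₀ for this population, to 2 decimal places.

15.38

Survivorship from birth: l_x = s_10·s_11·…·s_x.
  l_10 = 0.83200
  l_11 = 0.46758
  l_12 = 0.36565
  l_13 = 0.24791
R₀ = Σ l_x m_x:
  age 10: 0.83200 × 5 = 4.1600
  age 11: 0.46758 × 19 = 8.8840
  age 12: 0.36565 × 3 = 1.0969
  age 13: 0.24791 × 5 = 1.2395
R₀ = 4.1600 + 8.8840 + 1.0969 + 1.2395 = 15.3805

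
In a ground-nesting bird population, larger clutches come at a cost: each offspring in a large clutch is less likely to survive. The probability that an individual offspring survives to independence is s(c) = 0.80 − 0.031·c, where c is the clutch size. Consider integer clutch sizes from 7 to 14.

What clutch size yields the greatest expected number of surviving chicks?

Expected surviving chicks = c × s(c):
  c=7: 7 × 0.583 = 4.081
  c=8: 8 × 0.552 = 4.416
  c=9: 9 × 0.521 = 4.689
  c=10: 10 × 0.490 = 4.900
  c=11: 11 × 0.459 = 5.049
  c=12: 12 × 0.428 = 5.136
  c=13: 13 × 0.397 = 5.161
  c=14: 14 × 0.366 = 5.124
Maximum at c = 13 (5.161 surviving chicks).

13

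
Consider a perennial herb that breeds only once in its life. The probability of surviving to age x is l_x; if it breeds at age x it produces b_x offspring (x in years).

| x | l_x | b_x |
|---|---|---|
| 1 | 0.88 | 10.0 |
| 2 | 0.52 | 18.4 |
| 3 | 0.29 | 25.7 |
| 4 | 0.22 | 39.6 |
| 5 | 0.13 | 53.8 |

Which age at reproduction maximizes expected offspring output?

2

Expected offspring if breeding at age x = l_x × b_x:
  age 1: 0.88 × 10.0 = 8.800
  age 2: 0.52 × 18.4 = 9.568
  age 3: 0.29 × 25.7 = 7.453
  age 4: 0.22 × 39.6 = 8.712
  age 5: 0.13 × 53.8 = 6.994
Maximum at age 2 (9.568).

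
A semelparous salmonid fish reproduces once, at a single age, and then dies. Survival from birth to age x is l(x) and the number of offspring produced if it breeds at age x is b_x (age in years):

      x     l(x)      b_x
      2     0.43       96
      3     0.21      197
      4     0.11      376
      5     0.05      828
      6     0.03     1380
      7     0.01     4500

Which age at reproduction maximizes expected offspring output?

7

Expected offspring if breeding at age x = l(x) × b_x:
  age 2: 0.43 × 96 = 41.280
  age 3: 0.21 × 197 = 41.370
  age 4: 0.11 × 376 = 41.360
  age 5: 0.05 × 828 = 41.400
  age 6: 0.03 × 1380 = 41.400
  age 7: 0.01 × 4500 = 45.000
Maximum at age 7 (45.000).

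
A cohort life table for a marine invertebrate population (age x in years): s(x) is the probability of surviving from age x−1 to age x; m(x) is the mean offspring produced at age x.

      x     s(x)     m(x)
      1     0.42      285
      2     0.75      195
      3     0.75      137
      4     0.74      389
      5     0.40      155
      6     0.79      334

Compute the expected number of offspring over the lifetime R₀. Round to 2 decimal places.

310.79

Survivorship from birth: l_x = s_1·s_2·…·s_x.
  l_1 = 0.42000
  l_2 = 0.31500
  l_3 = 0.23625
  l_4 = 0.17483
  l_5 = 0.06993
  l_6 = 0.05524
R₀ = Σ l_x m(x):
  age 1: 0.42000 × 285 = 119.7000
  age 2: 0.31500 × 195 = 61.4250
  age 3: 0.23625 × 137 = 32.3663
  age 4: 0.17483 × 389 = 68.0089
  age 5: 0.06993 × 155 = 10.8392
  age 6: 0.05524 × 334 = 18.4502
R₀ = 119.7000 + 61.4250 + 32.3663 + 68.0089 + 10.8392 + 18.4502 = 310.7894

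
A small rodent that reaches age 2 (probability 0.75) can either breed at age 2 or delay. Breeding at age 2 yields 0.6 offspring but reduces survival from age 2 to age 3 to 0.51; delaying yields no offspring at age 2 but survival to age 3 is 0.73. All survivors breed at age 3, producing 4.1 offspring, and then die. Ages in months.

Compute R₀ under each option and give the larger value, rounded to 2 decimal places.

2.24

breed at age 2: R₀ = 0.75 × (0.6 + 0.51 × 4.1) = 0.75 × 2.6910 = 2.0183
delay to age 3: R₀ = 0.75 × (0.73 × 4.1) = 0.75 × 2.9930 = 2.2447
Higher: delay to age 3 (2.2447).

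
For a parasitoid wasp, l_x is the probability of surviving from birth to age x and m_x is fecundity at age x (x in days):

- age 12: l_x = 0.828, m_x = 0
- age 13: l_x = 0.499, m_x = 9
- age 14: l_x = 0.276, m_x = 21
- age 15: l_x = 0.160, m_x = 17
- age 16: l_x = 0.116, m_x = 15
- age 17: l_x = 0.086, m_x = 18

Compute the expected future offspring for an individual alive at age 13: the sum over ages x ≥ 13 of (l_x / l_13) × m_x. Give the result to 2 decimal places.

l_13 = 0.499. Conditional survival from age 13 to x is l_x / l_13.
  x=13: (0.499/0.499) × 9 = 9.0000
  x=14: (0.276/0.499) × 21 = 11.6152
  x=15: (0.160/0.499) × 17 = 5.4509
  x=16: (0.116/0.499) × 15 = 3.4870
  x=17: (0.086/0.499) × 18 = 3.1022
Sum = 9.0000 + 11.6152 + 5.4509 + 3.4870 + 3.1022 = 32.6553

32.66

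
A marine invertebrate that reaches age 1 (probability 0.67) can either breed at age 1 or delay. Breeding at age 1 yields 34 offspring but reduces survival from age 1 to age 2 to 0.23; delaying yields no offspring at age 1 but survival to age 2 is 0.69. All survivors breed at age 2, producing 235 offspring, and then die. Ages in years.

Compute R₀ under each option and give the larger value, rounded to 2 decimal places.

108.64

breed at age 1: R₀ = 0.67 × (34 + 0.23 × 235) = 0.67 × 88.0500 = 58.9935
delay to age 2: R₀ = 0.67 × (0.69 × 235) = 0.67 × 162.1500 = 108.6405
Higher: delay to age 2 (108.6405).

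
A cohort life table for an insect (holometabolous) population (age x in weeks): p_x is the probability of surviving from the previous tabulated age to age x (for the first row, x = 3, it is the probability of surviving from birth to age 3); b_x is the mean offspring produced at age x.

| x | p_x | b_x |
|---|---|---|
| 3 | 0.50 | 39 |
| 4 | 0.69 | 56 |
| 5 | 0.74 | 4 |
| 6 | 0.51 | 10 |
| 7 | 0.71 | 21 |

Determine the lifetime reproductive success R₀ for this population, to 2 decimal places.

43.08

Survivorship from birth: l_x = p_3·p_4·…·p_x.
  l_3 = 0.50000
  l_4 = 0.34500
  l_5 = 0.25530
  l_6 = 0.13020
  l_7 = 0.09244
R₀ = Σ l_x b_x:
  age 3: 0.50000 × 39 = 19.5000
  age 4: 0.34500 × 56 = 19.3200
  age 5: 0.25530 × 4 = 1.0212
  age 6: 0.13020 × 10 = 1.3020
  age 7: 0.09244 × 21 = 1.9412
R₀ = 19.5000 + 19.3200 + 1.0212 + 1.3020 + 1.9412 = 43.0844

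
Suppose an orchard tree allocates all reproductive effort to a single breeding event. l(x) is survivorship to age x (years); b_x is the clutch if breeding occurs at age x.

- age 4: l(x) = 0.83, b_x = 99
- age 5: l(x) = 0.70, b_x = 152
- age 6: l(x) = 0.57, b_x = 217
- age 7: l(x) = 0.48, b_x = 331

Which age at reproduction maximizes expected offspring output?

7

Expected offspring if breeding at age x = l(x) × b_x:
  age 4: 0.83 × 99 = 82.170
  age 5: 0.70 × 152 = 106.400
  age 6: 0.57 × 217 = 123.690
  age 7: 0.48 × 331 = 158.880
Maximum at age 7 (158.880).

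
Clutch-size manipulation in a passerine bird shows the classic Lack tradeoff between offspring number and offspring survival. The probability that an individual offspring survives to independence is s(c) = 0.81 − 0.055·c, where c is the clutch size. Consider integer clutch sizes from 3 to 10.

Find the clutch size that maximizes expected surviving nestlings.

Expected surviving nestlings = c × s(c):
  c=3: 3 × 0.645 = 1.935
  c=4: 4 × 0.590 = 2.360
  c=5: 5 × 0.535 = 2.675
  c=6: 6 × 0.480 = 2.880
  c=7: 7 × 0.425 = 2.975
  c=8: 8 × 0.370 = 2.960
  c=9: 9 × 0.315 = 2.835
  c=10: 10 × 0.260 = 2.600
Maximum at c = 7 (2.975 surviving nestlings).

7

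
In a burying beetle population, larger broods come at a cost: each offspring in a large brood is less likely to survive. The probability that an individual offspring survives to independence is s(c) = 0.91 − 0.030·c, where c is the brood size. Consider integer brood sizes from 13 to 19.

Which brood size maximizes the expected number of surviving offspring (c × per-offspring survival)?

Expected surviving offspring = c × s(c):
  c=13: 13 × 0.520 = 6.760
  c=14: 14 × 0.490 = 6.860
  c=15: 15 × 0.460 = 6.900
  c=16: 16 × 0.430 = 6.880
  c=17: 17 × 0.400 = 6.800
  c=18: 18 × 0.370 = 6.660
  c=19: 19 × 0.340 = 6.460
Maximum at c = 15 (6.900 surviving offspring).

15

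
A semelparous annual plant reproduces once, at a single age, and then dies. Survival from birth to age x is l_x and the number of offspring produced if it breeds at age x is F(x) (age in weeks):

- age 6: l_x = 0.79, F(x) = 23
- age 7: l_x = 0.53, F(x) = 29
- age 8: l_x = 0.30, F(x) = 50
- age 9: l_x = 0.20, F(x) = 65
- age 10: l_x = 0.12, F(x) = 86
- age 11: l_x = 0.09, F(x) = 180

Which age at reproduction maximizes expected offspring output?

Expected offspring if breeding at age x = l_x × F(x):
  age 6: 0.79 × 23 = 18.170
  age 7: 0.53 × 29 = 15.370
  age 8: 0.30 × 50 = 15.000
  age 9: 0.20 × 65 = 13.000
  age 10: 0.12 × 86 = 10.320
  age 11: 0.09 × 180 = 16.200
Maximum at age 6 (18.170).

6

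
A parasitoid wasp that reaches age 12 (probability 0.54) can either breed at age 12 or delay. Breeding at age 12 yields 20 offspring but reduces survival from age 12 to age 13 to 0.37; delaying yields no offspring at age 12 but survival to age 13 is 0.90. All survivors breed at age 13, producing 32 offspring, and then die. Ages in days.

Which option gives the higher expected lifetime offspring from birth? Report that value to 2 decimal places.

breed at age 12: R₀ = 0.54 × (20 + 0.37 × 32) = 0.54 × 31.8400 = 17.1936
delay to age 13: R₀ = 0.54 × (0.90 × 32) = 0.54 × 28.8000 = 15.5520
Higher: breed at age 12 (17.1936).

17.19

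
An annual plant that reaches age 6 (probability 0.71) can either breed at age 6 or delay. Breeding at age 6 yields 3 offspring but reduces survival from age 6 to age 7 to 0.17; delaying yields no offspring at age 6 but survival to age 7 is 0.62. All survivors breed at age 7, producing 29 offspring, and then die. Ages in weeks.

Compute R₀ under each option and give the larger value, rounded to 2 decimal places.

breed at age 6: R₀ = 0.71 × (3 + 0.17 × 29) = 0.71 × 7.9300 = 5.6303
delay to age 7: R₀ = 0.71 × (0.62 × 29) = 0.71 × 17.9800 = 12.7658
Higher: delay to age 7 (12.7658).

12.77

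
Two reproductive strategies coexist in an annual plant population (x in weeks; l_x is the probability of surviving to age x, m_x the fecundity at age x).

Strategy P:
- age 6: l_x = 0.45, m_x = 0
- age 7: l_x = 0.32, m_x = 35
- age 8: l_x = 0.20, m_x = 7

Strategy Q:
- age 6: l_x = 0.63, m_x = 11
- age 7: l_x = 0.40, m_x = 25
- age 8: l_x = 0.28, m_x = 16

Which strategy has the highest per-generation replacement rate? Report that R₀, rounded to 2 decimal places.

Strategy P: R₀ = 0.45×0 + 0.32×35 + 0.20×7 = 12.6000
Strategy Q: R₀ = 0.63×11 + 0.40×25 + 0.28×16 = 21.4100
Highest R₀: strategy Q with 21.4100.

21.41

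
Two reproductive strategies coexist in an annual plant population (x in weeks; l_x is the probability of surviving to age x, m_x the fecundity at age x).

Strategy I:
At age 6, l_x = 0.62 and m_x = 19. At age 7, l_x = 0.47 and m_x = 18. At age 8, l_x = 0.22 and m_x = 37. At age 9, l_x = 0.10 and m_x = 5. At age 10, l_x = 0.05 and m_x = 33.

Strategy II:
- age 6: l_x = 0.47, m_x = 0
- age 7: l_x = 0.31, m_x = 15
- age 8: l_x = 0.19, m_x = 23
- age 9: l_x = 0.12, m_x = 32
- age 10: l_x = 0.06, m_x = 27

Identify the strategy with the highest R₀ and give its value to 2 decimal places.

30.53

Strategy I: R₀ = 0.62×19 + 0.47×18 + 0.22×37 + 0.10×5 + 0.05×33 = 30.5300
Strategy II: R₀ = 0.47×0 + 0.31×15 + 0.19×23 + 0.12×32 + 0.06×27 = 14.4800
Highest R₀: strategy I with 30.5300.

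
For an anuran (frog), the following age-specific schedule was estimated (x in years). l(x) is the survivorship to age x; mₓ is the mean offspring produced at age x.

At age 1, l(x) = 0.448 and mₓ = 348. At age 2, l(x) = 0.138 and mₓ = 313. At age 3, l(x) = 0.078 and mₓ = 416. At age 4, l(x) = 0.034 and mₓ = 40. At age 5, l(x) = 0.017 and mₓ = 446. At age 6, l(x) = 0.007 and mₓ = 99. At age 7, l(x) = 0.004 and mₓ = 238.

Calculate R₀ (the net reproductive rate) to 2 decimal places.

242.13

R₀ = Σ l(x) mₓ:
  age 1: 0.448 × 348 = 155.9040
  age 2: 0.138 × 313 = 43.1940
  age 3: 0.078 × 416 = 32.4480
  age 4: 0.034 × 40 = 1.3600
  age 5: 0.017 × 446 = 7.5820
  age 6: 0.007 × 99 = 0.6930
  age 7: 0.004 × 238 = 0.9520
R₀ = 155.9040 + 43.1940 + 32.4480 + 1.3600 + 7.5820 + 0.6930 + 0.9520 = 242.1330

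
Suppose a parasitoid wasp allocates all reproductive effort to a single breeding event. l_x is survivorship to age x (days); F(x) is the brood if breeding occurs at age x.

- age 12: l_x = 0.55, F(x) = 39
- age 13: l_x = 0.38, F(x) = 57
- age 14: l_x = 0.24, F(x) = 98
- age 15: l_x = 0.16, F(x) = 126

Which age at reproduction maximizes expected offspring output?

14

Expected offspring if breeding at age x = l_x × F(x):
  age 12: 0.55 × 39 = 21.450
  age 13: 0.38 × 57 = 21.660
  age 14: 0.24 × 98 = 23.520
  age 15: 0.16 × 126 = 20.160
Maximum at age 14 (23.520).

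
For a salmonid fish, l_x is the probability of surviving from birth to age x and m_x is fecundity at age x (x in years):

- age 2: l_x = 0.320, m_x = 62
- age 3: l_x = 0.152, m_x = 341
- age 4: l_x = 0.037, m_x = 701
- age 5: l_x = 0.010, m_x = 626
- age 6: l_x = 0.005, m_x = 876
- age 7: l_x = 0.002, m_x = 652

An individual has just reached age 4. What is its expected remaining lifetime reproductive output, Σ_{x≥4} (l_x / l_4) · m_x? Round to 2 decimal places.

1023.81

l_4 = 0.037. Conditional survival from age 4 to x is l_x / l_4.
  x=4: (0.037/0.037) × 701 = 701.0000
  x=5: (0.010/0.037) × 626 = 169.1892
  x=6: (0.005/0.037) × 876 = 118.3784
  x=7: (0.002/0.037) × 652 = 35.2432
Sum = 701.0000 + 169.1892 + 118.3784 + 35.2432 = 1023.8108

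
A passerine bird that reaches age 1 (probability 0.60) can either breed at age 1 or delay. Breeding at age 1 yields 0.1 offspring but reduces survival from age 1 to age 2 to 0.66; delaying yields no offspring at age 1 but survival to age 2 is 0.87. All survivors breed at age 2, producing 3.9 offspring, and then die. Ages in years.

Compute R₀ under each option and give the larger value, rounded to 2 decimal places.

2.04

breed at age 1: R₀ = 0.60 × (0.1 + 0.66 × 3.9) = 0.60 × 2.6740 = 1.6044
delay to age 2: R₀ = 0.60 × (0.87 × 3.9) = 0.60 × 3.3930 = 2.0358
Higher: delay to age 2 (2.0358).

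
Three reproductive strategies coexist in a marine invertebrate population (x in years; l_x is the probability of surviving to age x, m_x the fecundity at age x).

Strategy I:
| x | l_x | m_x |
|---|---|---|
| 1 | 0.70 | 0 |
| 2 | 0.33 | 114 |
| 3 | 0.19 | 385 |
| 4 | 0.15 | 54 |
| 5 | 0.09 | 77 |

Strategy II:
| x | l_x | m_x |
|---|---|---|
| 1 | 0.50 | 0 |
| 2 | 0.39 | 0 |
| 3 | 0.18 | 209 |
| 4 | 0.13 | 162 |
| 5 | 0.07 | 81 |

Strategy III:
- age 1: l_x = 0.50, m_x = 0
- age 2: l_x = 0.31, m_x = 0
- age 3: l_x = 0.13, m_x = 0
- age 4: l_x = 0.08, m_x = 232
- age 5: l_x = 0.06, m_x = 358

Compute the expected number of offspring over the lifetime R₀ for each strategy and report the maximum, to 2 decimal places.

Strategy I: R₀ = 0.70×0 + 0.33×114 + 0.19×385 + 0.15×54 + 0.09×77 = 125.8000
Strategy II: R₀ = 0.50×0 + 0.39×0 + 0.18×209 + 0.13×162 + 0.07×81 = 64.3500
Strategy III: R₀ = 0.50×0 + 0.31×0 + 0.13×0 + 0.08×232 + 0.06×358 = 40.0400
Highest R₀: strategy I with 125.8000.

125.80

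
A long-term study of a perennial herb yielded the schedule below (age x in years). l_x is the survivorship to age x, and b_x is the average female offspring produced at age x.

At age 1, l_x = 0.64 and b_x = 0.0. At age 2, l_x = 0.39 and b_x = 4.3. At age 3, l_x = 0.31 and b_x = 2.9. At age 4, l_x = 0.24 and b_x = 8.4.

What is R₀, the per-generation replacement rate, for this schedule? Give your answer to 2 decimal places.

R₀ = Σ l_x b_x:
  age 1: 0.64 × 0.0 = 0.0000
  age 2: 0.39 × 4.3 = 1.6770
  age 3: 0.31 × 2.9 = 0.8990
  age 4: 0.24 × 8.4 = 2.0160
R₀ = 0.0000 + 1.6770 + 0.8990 + 2.0160 = 4.5920

4.59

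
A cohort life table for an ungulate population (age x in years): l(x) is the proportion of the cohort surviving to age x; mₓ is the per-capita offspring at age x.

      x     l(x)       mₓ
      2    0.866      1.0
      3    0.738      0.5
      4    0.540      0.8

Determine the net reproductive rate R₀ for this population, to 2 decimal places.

1.67

R₀ = Σ l(x) mₓ:
  age 2: 0.866 × 1.0 = 0.8660
  age 3: 0.738 × 0.5 = 0.3690
  age 4: 0.540 × 0.8 = 0.4320
R₀ = 0.8660 + 0.3690 + 0.4320 = 1.6670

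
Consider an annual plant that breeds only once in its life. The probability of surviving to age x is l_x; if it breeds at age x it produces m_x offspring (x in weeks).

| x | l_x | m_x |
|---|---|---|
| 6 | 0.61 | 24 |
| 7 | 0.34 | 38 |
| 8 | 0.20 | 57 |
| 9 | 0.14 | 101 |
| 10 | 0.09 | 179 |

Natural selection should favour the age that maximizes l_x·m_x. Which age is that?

10

Expected offspring if breeding at age x = l_x × m_x:
  age 6: 0.61 × 24 = 14.640
  age 7: 0.34 × 38 = 12.920
  age 8: 0.20 × 57 = 11.400
  age 9: 0.14 × 101 = 14.140
  age 10: 0.09 × 179 = 16.110
Maximum at age 10 (16.110).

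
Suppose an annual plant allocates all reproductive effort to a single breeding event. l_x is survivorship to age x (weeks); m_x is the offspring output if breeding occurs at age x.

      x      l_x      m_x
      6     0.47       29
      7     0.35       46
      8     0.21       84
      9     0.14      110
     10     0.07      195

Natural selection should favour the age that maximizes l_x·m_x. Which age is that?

8

Expected offspring if breeding at age x = l_x × m_x:
  age 6: 0.47 × 29 = 13.630
  age 7: 0.35 × 46 = 16.100
  age 8: 0.21 × 84 = 17.640
  age 9: 0.14 × 110 = 15.400
  age 10: 0.07 × 195 = 13.650
Maximum at age 8 (17.640).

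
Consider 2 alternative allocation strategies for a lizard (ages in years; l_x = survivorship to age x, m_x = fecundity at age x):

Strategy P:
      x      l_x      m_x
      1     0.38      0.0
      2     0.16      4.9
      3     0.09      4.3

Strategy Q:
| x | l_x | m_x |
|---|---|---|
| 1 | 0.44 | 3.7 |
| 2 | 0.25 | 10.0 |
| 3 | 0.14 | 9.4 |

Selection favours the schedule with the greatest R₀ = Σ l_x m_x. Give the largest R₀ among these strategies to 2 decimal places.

Strategy P: R₀ = 0.38×0.0 + 0.16×4.9 + 0.09×4.3 = 1.1710
Strategy Q: R₀ = 0.44×3.7 + 0.25×10.0 + 0.14×9.4 = 5.4440
Highest R₀: strategy Q with 5.4440.

5.44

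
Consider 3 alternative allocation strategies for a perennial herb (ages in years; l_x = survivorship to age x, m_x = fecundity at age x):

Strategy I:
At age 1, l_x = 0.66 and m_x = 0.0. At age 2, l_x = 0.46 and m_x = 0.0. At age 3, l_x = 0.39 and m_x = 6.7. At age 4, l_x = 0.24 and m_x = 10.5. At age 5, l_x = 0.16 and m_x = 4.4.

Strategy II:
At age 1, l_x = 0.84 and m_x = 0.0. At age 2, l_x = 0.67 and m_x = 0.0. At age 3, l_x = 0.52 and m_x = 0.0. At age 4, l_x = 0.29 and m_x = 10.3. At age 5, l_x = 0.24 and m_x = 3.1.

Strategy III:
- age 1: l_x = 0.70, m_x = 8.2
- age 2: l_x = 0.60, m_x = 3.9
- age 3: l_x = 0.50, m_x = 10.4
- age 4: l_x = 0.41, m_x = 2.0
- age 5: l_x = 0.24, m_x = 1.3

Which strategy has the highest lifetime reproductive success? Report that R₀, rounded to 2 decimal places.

14.41

Strategy I: R₀ = 0.66×0.0 + 0.46×0.0 + 0.39×6.7 + 0.24×10.5 + 0.16×4.4 = 5.8370
Strategy II: R₀ = 0.84×0.0 + 0.67×0.0 + 0.52×0.0 + 0.29×10.3 + 0.24×3.1 = 3.7310
Strategy III: R₀ = 0.70×8.2 + 0.60×3.9 + 0.50×10.4 + 0.41×2.0 + 0.24×1.3 = 14.4120
Highest R₀: strategy III with 14.4120.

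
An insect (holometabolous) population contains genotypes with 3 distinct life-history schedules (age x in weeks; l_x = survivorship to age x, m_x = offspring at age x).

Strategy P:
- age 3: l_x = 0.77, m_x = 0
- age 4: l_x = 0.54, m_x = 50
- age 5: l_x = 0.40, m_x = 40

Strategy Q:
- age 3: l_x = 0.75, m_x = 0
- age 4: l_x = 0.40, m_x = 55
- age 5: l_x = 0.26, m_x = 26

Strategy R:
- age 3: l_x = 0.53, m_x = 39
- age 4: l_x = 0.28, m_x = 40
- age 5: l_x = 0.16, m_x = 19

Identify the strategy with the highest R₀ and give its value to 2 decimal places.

43.00

Strategy P: R₀ = 0.77×0 + 0.54×50 + 0.40×40 = 43.0000
Strategy Q: R₀ = 0.75×0 + 0.40×55 + 0.26×26 = 28.7600
Strategy R: R₀ = 0.53×39 + 0.28×40 + 0.16×19 = 34.9100
Highest R₀: strategy P with 43.0000.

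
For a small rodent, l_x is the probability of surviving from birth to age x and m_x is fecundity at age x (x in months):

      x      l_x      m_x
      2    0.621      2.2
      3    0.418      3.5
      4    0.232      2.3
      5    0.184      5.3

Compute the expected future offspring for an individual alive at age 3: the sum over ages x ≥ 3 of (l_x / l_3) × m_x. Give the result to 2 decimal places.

7.11

l_3 = 0.418. Conditional survival from age 3 to x is l_x / l_3.
  x=3: (0.418/0.418) × 3.5 = 3.5000
  x=4: (0.232/0.418) × 2.3 = 1.2766
  x=5: (0.184/0.418) × 5.3 = 2.3330
Sum = 3.5000 + 1.2766 + 2.3330 = 7.1096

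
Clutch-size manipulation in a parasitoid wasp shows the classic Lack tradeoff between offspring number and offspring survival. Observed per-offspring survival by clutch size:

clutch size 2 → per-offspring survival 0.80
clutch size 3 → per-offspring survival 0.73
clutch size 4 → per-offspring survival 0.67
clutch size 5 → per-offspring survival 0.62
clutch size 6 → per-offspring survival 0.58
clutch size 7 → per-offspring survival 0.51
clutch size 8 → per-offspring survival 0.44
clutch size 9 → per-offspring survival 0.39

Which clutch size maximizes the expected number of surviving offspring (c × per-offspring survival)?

7

Expected surviving offspring = c × s(c):
  c=2: 2 × 0.80 = 1.600
  c=3: 3 × 0.73 = 2.190
  c=4: 4 × 0.67 = 2.680
  c=5: 5 × 0.62 = 3.100
  c=6: 6 × 0.58 = 3.480
  c=7: 7 × 0.51 = 3.570
  c=8: 8 × 0.44 = 3.520
  c=9: 9 × 0.39 = 3.510
Maximum at c = 7 (3.570 surviving offspring).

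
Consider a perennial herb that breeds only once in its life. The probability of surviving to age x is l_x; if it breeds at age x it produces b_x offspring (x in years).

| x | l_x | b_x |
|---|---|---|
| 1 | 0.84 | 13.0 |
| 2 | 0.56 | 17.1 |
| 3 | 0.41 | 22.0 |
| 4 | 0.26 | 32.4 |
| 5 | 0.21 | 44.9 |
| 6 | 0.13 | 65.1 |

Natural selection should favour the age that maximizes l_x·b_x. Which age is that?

1

Expected offspring if breeding at age x = l_x × b_x:
  age 1: 0.84 × 13.0 = 10.920
  age 2: 0.56 × 17.1 = 9.576
  age 3: 0.41 × 22.0 = 9.020
  age 4: 0.26 × 32.4 = 8.424
  age 5: 0.21 × 44.9 = 9.429
  age 6: 0.13 × 65.1 = 8.463
Maximum at age 1 (10.920).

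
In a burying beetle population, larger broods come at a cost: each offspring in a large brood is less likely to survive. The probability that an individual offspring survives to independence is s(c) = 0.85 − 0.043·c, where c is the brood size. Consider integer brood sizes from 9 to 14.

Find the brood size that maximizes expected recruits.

10

Expected recruits = c × s(c):
  c=9: 9 × 0.463 = 4.167
  c=10: 10 × 0.420 = 4.200
  c=11: 11 × 0.377 = 4.147
  c=12: 12 × 0.334 = 4.008
  c=13: 13 × 0.291 = 3.783
  c=14: 14 × 0.248 = 3.472
Maximum at c = 10 (4.200 recruits).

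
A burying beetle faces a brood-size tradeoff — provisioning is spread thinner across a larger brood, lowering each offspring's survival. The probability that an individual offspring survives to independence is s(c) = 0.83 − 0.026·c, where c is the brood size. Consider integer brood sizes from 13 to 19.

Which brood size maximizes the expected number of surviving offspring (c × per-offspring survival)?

Expected surviving offspring = c × s(c):
  c=13: 13 × 0.492 = 6.396
  c=14: 14 × 0.466 = 6.524
  c=15: 15 × 0.440 = 6.600
  c=16: 16 × 0.414 = 6.624
  c=17: 17 × 0.388 = 6.596
  c=18: 18 × 0.362 = 6.516
  c=19: 19 × 0.336 = 6.384
Maximum at c = 16 (6.624 surviving offspring).

16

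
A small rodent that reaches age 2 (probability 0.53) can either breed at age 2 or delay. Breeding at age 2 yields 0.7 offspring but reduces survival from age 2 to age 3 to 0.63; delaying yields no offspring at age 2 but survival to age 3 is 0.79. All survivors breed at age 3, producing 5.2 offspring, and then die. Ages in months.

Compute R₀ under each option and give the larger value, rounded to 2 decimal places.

2.18

breed at age 2: R₀ = 0.53 × (0.7 + 0.63 × 5.2) = 0.53 × 3.9760 = 2.1073
delay to age 3: R₀ = 0.53 × (0.79 × 5.2) = 0.53 × 4.1080 = 2.1772
Higher: delay to age 3 (2.1772).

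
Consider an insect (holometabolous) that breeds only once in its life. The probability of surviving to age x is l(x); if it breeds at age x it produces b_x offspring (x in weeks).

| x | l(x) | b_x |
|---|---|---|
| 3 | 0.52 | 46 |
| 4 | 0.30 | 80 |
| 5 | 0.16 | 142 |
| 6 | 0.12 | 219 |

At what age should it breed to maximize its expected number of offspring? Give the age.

Expected offspring if breeding at age x = l(x) × b_x:
  age 3: 0.52 × 46 = 23.920
  age 4: 0.30 × 80 = 24.000
  age 5: 0.16 × 142 = 22.720
  age 6: 0.12 × 219 = 26.280
Maximum at age 6 (26.280).

6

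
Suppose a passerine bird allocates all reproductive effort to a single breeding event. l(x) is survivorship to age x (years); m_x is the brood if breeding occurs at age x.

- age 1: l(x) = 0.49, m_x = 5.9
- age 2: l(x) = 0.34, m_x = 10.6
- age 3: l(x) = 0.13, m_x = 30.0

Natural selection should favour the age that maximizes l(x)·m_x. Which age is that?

Expected offspring if breeding at age x = l(x) × m_x:
  age 1: 0.49 × 5.9 = 2.891
  age 2: 0.34 × 10.6 = 3.604
  age 3: 0.13 × 30.0 = 3.900
Maximum at age 3 (3.900).

3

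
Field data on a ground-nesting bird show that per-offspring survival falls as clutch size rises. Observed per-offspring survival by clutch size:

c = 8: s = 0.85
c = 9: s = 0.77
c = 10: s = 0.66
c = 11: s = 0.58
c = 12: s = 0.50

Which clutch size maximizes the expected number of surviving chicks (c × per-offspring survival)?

9

Expected surviving chicks = c × s(c):
  c=8: 8 × 0.85 = 6.800
  c=9: 9 × 0.77 = 6.930
  c=10: 10 × 0.66 = 6.600
  c=11: 11 × 0.58 = 6.380
  c=12: 12 × 0.50 = 6.000
Maximum at c = 9 (6.930 surviving chicks).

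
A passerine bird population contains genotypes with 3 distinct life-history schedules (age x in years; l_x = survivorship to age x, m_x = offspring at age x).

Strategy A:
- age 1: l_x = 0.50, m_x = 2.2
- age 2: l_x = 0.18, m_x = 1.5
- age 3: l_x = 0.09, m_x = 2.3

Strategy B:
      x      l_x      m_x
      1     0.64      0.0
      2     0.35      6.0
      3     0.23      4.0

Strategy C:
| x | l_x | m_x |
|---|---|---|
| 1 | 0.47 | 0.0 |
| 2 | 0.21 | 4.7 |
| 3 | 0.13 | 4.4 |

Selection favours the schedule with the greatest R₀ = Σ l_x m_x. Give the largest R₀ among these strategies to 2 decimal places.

Strategy A: R₀ = 0.50×2.2 + 0.18×1.5 + 0.09×2.3 = 1.5770
Strategy B: R₀ = 0.64×0.0 + 0.35×6.0 + 0.23×4.0 = 3.0200
Strategy C: R₀ = 0.47×0.0 + 0.21×4.7 + 0.13×4.4 = 1.5590
Highest R₀: strategy B with 3.0200.

3.02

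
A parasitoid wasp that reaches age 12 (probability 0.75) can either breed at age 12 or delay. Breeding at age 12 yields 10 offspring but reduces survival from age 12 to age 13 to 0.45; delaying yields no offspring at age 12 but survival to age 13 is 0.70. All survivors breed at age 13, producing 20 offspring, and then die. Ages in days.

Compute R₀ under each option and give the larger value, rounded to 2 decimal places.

14.25

breed at age 12: R₀ = 0.75 × (10 + 0.45 × 20) = 0.75 × 19.0000 = 14.2500
delay to age 13: R₀ = 0.75 × (0.70 × 20) = 0.75 × 14.0000 = 10.5000
Higher: breed at age 12 (14.2500).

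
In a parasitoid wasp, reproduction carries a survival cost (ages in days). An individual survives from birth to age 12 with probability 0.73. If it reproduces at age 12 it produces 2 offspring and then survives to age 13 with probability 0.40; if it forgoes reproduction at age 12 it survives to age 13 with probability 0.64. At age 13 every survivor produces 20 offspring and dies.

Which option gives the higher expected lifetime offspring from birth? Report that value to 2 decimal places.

9.34

breed at age 12: R₀ = 0.73 × (2 + 0.40 × 20) = 0.73 × 10.0000 = 7.3000
delay to age 13: R₀ = 0.73 × (0.64 × 20) = 0.73 × 12.8000 = 9.3440
Higher: delay to age 13 (9.3440).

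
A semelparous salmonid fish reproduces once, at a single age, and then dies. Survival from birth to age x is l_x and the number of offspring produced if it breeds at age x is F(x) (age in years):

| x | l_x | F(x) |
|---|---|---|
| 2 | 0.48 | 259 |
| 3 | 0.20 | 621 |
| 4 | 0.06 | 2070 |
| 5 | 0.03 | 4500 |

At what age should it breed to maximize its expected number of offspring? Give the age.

Expected offspring if breeding at age x = l_x × F(x):
  age 2: 0.48 × 259 = 124.320
  age 3: 0.20 × 621 = 124.200
  age 4: 0.06 × 2070 = 124.200
  age 5: 0.03 × 4500 = 135.000
Maximum at age 5 (135.000).

5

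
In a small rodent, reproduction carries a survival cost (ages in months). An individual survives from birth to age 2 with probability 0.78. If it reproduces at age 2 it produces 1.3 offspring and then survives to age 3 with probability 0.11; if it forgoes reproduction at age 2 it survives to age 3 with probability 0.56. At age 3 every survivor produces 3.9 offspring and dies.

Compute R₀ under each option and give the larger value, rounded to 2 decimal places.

breed at age 2: R₀ = 0.78 × (1.3 + 0.11 × 3.9) = 0.78 × 1.7290 = 1.3486
delay to age 3: R₀ = 0.78 × (0.56 × 3.9) = 0.78 × 2.1840 = 1.7035
Higher: delay to age 3 (1.7035).

1.70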